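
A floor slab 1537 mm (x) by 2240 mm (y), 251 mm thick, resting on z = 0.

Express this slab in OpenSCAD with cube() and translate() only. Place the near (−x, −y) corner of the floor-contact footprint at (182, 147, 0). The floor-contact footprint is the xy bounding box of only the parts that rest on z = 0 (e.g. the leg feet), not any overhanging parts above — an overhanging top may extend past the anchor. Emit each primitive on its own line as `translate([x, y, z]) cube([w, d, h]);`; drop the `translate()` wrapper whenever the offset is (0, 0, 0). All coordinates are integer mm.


translate([182, 147, 0]) cube([1537, 2240, 251]);


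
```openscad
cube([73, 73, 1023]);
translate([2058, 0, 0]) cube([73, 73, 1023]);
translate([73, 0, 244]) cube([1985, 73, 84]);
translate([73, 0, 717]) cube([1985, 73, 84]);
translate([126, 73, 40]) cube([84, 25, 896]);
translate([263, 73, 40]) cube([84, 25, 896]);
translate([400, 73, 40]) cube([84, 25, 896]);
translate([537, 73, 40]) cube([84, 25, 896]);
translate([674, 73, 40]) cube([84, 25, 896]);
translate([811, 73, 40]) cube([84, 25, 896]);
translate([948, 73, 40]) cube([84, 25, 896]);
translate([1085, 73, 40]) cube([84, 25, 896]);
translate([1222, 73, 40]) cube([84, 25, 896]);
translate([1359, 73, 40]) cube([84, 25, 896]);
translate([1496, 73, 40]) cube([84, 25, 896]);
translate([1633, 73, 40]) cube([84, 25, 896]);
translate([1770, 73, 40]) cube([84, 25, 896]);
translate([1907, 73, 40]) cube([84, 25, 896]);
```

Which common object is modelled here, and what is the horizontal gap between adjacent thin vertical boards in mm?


A fence section. The picket gap is 53 mm.

Two posts, two rails, 14 pickets — a fence section. Span 1985 mm holds 14 pickets of 84 mm with 15 equal gaps: ⌊(1985 − 14·84) / 15⌋ = 53 mm.


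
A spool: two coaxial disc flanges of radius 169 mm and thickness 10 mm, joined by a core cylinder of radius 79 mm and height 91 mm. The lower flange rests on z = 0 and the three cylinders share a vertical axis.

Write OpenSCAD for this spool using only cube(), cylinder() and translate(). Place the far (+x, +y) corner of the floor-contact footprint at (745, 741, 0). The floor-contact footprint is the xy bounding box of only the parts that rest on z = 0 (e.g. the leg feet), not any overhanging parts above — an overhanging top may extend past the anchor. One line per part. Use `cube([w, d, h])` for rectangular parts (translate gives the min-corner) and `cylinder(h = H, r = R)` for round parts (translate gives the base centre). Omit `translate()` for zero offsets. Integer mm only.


translate([576, 572, 0]) cylinder(h = 10, r = 169);
translate([576, 572, 10]) cylinder(h = 91, r = 79);
translate([576, 572, 101]) cylinder(h = 10, r = 169);


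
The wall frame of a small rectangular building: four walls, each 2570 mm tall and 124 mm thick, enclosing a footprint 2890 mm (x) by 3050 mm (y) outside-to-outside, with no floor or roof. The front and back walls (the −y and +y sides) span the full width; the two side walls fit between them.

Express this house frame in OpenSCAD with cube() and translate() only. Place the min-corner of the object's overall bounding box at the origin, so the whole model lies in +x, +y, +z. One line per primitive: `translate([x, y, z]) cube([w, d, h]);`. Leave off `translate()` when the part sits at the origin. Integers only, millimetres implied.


cube([2890, 124, 2570]);
translate([0, 2926, 0]) cube([2890, 124, 2570]);
translate([0, 124, 0]) cube([124, 2802, 2570]);
translate([2766, 124, 0]) cube([124, 2802, 2570]);


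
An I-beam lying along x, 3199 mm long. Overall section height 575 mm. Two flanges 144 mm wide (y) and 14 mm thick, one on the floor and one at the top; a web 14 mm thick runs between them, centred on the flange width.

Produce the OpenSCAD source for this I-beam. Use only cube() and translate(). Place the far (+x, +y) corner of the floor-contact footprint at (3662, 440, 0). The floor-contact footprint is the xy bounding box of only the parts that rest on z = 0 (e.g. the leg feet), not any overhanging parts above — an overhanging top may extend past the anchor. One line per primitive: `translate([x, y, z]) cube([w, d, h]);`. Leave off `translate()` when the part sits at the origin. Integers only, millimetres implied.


translate([463, 296, 0]) cube([3199, 144, 14]);
translate([463, 361, 14]) cube([3199, 14, 547]);
translate([463, 296, 561]) cube([3199, 144, 14]);


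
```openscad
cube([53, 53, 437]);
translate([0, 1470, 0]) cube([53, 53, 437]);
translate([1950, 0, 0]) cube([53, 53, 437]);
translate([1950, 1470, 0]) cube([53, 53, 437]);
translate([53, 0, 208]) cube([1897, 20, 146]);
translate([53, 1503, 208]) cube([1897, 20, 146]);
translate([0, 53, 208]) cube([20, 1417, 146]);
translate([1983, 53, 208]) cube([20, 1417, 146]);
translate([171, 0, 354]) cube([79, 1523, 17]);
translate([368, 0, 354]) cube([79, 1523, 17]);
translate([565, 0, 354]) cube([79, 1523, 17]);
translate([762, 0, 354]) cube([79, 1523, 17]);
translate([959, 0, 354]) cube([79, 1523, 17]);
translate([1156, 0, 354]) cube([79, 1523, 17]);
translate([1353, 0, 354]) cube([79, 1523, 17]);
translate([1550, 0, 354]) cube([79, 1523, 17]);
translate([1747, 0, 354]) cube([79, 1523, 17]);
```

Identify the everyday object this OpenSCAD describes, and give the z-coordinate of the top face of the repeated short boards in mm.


A bed frame. The slat-top height is 371 mm.

Four posts, four rails, and a row of slats — a bed frame. Slats sit on the rails at z = 208 + 146 = 354; with slat thickness 17, the top is 371 mm.


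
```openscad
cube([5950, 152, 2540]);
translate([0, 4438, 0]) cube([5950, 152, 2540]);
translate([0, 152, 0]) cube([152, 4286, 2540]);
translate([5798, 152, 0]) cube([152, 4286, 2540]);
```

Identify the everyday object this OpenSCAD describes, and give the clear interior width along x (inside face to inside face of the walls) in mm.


A house (or room) frame. The interior width is 5646 mm.

Four 2540 mm walls enclosing a rectangle with no floor or roof — a room or house frame. Outside width is 5950 mm and wall thickness is 152 mm, so the interior width is 5950 − 2 × 152 = 5646 mm.


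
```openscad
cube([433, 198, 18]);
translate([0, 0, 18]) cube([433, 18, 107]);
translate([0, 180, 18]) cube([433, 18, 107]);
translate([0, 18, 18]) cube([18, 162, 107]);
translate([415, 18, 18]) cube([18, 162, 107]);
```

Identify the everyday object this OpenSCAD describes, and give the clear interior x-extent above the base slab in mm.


An open box. The internal width is 397 mm.

A 433×198 base slab with four walls standing on it — an open box. The base is 433 mm wide and the walls are 18 mm thick, so the internal width is 433 − 2 × 18 = 397 mm.


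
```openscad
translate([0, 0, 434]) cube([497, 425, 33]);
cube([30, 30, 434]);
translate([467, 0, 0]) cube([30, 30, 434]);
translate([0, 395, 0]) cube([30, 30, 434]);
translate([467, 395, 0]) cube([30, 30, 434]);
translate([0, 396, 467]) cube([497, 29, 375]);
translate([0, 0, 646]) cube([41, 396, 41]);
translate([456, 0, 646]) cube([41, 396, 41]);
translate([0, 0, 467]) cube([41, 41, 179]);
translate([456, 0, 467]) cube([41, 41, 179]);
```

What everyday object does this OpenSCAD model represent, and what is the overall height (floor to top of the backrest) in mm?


A chair. The overall height is 842 mm.

A slab on four corner posts with a tall panel at the back — a chair. The seat slab sits at z = 434 with thickness 33, and the 375 mm backrest starts at the seat top, so the overall height is 434 + 33 + 375 = 842 mm.


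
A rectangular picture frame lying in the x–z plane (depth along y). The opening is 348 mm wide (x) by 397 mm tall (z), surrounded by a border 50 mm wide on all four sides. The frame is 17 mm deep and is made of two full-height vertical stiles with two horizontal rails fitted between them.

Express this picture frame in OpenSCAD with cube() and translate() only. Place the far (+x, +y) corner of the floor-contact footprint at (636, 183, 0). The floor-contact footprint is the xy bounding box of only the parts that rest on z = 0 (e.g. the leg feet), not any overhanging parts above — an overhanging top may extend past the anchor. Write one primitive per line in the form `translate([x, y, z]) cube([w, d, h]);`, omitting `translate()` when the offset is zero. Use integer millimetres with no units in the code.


translate([188, 166, 0]) cube([50, 17, 497]);
translate([586, 166, 0]) cube([50, 17, 497]);
translate([238, 166, 0]) cube([348, 17, 50]);
translate([238, 166, 447]) cube([348, 17, 50]);


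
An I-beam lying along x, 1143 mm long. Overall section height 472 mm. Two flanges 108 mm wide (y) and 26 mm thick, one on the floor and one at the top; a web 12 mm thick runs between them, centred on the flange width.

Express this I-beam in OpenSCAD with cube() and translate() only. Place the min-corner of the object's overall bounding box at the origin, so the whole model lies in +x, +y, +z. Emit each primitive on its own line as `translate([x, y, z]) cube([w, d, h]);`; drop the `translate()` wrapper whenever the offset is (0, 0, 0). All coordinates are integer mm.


cube([1143, 108, 26]);
translate([0, 48, 26]) cube([1143, 12, 420]);
translate([0, 0, 446]) cube([1143, 108, 26]);


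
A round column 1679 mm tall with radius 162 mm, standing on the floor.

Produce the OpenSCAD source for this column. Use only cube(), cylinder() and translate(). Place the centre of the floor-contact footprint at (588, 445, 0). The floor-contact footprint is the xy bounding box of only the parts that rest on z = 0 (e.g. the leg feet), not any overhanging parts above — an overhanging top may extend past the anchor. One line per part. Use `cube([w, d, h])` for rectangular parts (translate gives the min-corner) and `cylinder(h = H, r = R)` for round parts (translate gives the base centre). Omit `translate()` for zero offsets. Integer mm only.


translate([588, 445, 0]) cylinder(h = 1679, r = 162);


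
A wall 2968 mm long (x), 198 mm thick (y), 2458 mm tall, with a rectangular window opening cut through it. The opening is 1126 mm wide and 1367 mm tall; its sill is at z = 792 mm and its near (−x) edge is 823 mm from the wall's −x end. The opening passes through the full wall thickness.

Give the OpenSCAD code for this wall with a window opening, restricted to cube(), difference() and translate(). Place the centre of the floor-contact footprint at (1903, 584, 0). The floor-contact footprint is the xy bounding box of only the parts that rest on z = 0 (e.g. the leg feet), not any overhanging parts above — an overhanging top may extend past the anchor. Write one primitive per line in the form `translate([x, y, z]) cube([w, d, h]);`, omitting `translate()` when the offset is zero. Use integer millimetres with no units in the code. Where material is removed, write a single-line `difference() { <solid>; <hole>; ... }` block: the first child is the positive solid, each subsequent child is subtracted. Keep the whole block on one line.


difference() { translate([419, 485, 0]) cube([2968, 198, 2458]); translate([1242, 485, 792]) cube([1126, 198, 1367]); }


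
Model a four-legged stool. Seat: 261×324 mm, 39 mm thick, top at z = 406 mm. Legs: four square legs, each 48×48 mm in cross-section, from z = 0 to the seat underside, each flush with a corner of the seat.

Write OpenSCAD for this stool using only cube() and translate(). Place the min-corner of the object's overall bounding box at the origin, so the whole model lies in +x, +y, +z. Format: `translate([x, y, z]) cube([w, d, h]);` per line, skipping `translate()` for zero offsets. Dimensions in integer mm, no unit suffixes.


// leg_h = 406 - 39 = 367
translate([0, 0, 367]) cube([261, 324, 39]);
cube([48, 48, 367]);
translate([213, 0, 0]) cube([48, 48, 367]);
translate([0, 276, 0]) cube([48, 48, 367]);
translate([213, 276, 0]) cube([48, 48, 367]);


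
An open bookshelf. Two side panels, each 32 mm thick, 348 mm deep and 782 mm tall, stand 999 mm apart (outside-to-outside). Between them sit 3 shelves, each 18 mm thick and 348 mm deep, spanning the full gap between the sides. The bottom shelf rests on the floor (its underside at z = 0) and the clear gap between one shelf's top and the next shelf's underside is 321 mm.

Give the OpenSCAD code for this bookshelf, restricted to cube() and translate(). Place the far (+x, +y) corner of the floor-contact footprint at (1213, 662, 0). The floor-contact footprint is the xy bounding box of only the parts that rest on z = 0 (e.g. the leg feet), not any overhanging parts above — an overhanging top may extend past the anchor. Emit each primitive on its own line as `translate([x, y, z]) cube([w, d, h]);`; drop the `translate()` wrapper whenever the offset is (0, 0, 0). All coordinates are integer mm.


translate([214, 314, 0]) cube([32, 348, 782]);
translate([1181, 314, 0]) cube([32, 348, 782]);
translate([246, 314, 0]) cube([935, 348, 18]);
translate([246, 314, 339]) cube([935, 348, 18]);
translate([246, 314, 678]) cube([935, 348, 18]);


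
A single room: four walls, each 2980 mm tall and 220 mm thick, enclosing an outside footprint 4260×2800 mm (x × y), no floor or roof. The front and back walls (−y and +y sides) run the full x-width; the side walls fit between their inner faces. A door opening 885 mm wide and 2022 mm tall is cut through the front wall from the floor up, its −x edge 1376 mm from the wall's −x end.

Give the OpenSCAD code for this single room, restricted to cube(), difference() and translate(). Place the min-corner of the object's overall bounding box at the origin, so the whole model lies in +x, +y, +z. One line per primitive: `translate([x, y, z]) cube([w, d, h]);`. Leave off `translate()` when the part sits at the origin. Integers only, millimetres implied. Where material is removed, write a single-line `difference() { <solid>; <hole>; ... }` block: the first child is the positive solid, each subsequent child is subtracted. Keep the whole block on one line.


difference() { cube([4260, 220, 2980]); translate([1376, 0, 0]) cube([885, 220, 2022]); }
translate([0, 2580, 0]) cube([4260, 220, 2980]);
translate([0, 220, 0]) cube([220, 2360, 2980]);
translate([4040, 220, 0]) cube([220, 2360, 2980]);


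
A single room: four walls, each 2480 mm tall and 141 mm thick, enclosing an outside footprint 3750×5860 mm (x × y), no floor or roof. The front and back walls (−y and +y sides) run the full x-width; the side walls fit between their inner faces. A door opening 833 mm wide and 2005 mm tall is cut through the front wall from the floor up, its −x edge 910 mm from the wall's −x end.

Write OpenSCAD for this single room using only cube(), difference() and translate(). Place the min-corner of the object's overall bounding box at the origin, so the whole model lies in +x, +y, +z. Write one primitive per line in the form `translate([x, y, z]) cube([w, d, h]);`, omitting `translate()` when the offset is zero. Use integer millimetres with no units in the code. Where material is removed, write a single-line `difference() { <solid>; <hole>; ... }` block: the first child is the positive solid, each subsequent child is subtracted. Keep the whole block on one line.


difference() { cube([3750, 141, 2480]); translate([910, 0, 0]) cube([833, 141, 2005]); }
translate([0, 5719, 0]) cube([3750, 141, 2480]);
translate([0, 141, 0]) cube([141, 5578, 2480]);
translate([3609, 141, 0]) cube([141, 5578, 2480]);


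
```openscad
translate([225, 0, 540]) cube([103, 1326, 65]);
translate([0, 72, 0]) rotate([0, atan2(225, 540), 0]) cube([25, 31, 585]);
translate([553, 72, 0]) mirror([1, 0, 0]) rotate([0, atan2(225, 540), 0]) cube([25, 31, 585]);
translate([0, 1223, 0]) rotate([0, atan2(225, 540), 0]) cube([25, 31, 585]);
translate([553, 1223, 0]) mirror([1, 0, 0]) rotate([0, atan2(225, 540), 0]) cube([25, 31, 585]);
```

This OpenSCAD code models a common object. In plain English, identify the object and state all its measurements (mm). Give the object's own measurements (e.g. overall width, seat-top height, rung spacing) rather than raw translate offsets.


A sawhorse. A 103×1326×65 mm beam (x, y, z) sits on two A-frame leg pairs. Each pair is two raked legs of 25×31 mm section (31 mm along y) splaying symmetrically in x. Each leg rises 540 mm vertically over 225 mm of horizontal reach and is 585 mm long along its own axis. Every leg's outer bottom edge rests on the floor and its outer top edge meets a bottom edge of the beam — the left legs (tilting toward +x) meet the beam's −x bottom edge, the right legs (their mirror images, tilting toward −x) meet its +x bottom edge — so the leg tops tuck under the beam, the beam's underside is 540 mm above the floor, and the feet are 553 mm apart outside-to-outside with the beam centred between them. The two leg pairs are set in 72 mm from either end of the beam.


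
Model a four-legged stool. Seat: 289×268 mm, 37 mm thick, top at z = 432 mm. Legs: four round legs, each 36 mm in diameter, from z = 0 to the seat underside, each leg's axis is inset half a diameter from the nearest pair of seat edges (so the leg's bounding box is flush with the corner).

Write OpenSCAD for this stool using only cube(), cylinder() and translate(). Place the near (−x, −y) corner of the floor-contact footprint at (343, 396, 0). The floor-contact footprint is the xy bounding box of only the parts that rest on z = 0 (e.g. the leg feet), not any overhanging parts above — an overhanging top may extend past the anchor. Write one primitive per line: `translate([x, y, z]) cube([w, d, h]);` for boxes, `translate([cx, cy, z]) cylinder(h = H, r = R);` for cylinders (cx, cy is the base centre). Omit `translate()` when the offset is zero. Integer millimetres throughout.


translate([343, 396, 395]) cube([289, 268, 37]);
translate([361, 414, 0]) cylinder(h = 395, r = 18);
translate([614, 414, 0]) cylinder(h = 395, r = 18);
translate([361, 646, 0]) cylinder(h = 395, r = 18);
translate([614, 646, 0]) cylinder(h = 395, r = 18);


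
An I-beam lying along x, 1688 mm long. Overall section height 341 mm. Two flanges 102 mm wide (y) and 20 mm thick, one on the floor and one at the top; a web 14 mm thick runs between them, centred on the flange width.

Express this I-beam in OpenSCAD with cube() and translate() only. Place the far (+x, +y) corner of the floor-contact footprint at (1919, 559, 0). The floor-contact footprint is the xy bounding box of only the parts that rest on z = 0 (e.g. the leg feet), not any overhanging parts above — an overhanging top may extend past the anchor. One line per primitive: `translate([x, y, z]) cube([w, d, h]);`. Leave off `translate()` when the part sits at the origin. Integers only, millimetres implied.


translate([231, 457, 0]) cube([1688, 102, 20]);
translate([231, 501, 20]) cube([1688, 14, 301]);
translate([231, 457, 321]) cube([1688, 102, 20]);


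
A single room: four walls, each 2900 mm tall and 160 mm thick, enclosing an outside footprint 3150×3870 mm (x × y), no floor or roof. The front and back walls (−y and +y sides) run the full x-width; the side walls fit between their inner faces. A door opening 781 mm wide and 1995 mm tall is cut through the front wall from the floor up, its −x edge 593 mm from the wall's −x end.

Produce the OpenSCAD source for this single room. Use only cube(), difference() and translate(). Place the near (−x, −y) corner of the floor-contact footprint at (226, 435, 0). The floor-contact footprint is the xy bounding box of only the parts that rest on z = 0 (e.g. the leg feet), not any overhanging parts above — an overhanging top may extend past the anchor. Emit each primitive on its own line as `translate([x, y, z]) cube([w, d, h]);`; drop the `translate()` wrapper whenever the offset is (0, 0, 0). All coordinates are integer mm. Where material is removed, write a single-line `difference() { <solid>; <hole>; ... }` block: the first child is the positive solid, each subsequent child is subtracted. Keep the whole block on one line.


difference() { translate([226, 435, 0]) cube([3150, 160, 2900]); translate([819, 435, 0]) cube([781, 160, 1995]); }
translate([226, 4145, 0]) cube([3150, 160, 2900]);
translate([226, 595, 0]) cube([160, 3550, 2900]);
translate([3216, 595, 0]) cube([160, 3550, 2900]);


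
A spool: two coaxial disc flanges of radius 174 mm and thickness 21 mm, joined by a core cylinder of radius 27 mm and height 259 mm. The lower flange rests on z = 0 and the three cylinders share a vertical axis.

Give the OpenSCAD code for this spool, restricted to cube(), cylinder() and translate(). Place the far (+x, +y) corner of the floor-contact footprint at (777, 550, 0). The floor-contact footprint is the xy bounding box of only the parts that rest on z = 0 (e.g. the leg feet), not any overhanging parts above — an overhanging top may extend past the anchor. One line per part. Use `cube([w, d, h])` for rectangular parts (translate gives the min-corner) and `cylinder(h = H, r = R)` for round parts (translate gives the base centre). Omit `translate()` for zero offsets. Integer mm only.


translate([603, 376, 0]) cylinder(h = 21, r = 174);
translate([603, 376, 21]) cylinder(h = 259, r = 27);
translate([603, 376, 280]) cylinder(h = 21, r = 174);


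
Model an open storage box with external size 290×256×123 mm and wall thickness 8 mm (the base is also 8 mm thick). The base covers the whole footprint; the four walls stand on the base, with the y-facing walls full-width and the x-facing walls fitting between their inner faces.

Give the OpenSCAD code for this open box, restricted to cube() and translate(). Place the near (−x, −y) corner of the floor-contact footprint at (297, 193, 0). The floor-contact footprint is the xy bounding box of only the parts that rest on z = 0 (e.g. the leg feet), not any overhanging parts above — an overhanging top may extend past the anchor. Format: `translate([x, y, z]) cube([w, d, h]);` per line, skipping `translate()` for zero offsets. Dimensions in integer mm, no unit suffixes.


translate([297, 193, 0]) cube([290, 256, 8]);
translate([297, 193, 8]) cube([290, 8, 115]);
translate([297, 441, 8]) cube([290, 8, 115]);
translate([297, 201, 8]) cube([8, 240, 115]);
translate([579, 201, 8]) cube([8, 240, 115]);


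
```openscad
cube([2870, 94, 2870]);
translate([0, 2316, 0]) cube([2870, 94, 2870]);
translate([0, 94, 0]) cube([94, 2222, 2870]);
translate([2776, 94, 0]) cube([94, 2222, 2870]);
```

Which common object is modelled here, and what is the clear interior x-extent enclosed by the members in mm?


A house (or room) frame. The interior width is 2682 mm.

Four 2870 mm walls enclosing a rectangle with no floor or roof — a room or house frame. Outside width is 2870 mm and wall thickness is 94 mm, so the interior width is 2870 − 2 × 94 = 2682 mm.


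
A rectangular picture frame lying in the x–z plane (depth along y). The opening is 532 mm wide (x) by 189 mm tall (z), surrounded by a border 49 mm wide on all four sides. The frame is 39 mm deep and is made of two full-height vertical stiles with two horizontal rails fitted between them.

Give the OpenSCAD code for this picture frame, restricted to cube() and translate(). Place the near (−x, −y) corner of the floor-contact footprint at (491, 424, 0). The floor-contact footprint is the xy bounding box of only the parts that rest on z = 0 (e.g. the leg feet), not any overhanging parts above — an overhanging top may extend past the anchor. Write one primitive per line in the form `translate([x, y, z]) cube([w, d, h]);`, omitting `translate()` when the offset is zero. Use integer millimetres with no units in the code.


translate([491, 424, 0]) cube([49, 39, 287]);
translate([1072, 424, 0]) cube([49, 39, 287]);
translate([540, 424, 0]) cube([532, 39, 49]);
translate([540, 424, 238]) cube([532, 39, 49]);


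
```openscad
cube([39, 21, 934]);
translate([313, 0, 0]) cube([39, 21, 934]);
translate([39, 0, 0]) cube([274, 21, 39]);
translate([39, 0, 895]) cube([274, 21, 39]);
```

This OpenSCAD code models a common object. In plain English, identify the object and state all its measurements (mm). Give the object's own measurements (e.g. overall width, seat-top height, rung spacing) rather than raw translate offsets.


A rectangular picture frame lying in the x–z plane (depth along y). The opening is 274 mm wide (x) by 856 mm tall (z), surrounded by a border 39 mm wide on all four sides. The frame is 21 mm deep and is made of two full-height vertical stiles with two horizontal rails fitted between them.


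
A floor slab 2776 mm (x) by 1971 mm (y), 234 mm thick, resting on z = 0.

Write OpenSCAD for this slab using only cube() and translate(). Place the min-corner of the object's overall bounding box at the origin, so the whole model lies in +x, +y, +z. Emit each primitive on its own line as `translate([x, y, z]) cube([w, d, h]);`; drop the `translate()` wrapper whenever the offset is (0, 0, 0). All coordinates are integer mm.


cube([2776, 1971, 234]);


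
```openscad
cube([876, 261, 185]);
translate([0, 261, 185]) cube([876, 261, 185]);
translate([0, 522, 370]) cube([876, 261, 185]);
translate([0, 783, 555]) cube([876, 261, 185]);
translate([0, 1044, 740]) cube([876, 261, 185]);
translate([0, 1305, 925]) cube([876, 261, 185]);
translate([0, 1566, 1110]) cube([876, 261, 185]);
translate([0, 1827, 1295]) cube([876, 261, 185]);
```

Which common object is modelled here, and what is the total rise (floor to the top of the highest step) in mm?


A staircase. The total rise is 1480 mm.

8 identical blocks, each offset up and back from the previous — a staircase. Each step is 185 mm tall and there are 8 of them, so the total rise is 8 × 185 = 1480 mm.


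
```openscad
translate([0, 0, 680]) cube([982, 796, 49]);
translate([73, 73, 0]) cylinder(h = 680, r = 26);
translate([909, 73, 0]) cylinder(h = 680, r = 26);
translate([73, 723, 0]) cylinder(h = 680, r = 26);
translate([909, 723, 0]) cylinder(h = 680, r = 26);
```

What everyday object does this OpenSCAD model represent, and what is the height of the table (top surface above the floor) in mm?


A table. The table height is 729 mm.

A 982×796×49 slab sits at z = 680 on four Ø52 mm round legs — a table. The top surface is at 680 + 49 = 729 mm.


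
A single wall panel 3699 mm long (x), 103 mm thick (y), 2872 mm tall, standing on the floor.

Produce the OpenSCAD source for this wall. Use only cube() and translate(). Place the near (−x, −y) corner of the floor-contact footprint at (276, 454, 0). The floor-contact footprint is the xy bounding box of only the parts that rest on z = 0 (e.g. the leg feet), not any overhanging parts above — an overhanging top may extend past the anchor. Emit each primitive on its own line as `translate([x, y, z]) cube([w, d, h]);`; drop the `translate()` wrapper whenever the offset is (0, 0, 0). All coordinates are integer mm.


translate([276, 454, 0]) cube([3699, 103, 2872]);


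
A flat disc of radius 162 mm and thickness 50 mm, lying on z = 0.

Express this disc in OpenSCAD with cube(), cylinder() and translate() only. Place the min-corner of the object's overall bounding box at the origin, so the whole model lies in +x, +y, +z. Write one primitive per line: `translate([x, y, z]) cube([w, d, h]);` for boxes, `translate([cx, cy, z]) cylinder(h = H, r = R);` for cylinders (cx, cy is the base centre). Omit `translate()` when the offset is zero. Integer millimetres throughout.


translate([162, 162, 0]) cylinder(h = 50, r = 162);


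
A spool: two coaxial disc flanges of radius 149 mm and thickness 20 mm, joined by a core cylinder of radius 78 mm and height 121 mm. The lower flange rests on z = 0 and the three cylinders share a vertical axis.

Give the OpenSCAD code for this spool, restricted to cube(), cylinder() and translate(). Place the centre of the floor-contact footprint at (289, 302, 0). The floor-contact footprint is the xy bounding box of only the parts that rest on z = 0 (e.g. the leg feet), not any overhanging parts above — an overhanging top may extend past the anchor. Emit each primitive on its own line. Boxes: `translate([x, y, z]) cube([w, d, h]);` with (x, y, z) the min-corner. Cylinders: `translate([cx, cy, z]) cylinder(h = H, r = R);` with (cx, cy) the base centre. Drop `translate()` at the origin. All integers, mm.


translate([289, 302, 0]) cylinder(h = 20, r = 149);
translate([289, 302, 20]) cylinder(h = 121, r = 78);
translate([289, 302, 141]) cylinder(h = 20, r = 149);


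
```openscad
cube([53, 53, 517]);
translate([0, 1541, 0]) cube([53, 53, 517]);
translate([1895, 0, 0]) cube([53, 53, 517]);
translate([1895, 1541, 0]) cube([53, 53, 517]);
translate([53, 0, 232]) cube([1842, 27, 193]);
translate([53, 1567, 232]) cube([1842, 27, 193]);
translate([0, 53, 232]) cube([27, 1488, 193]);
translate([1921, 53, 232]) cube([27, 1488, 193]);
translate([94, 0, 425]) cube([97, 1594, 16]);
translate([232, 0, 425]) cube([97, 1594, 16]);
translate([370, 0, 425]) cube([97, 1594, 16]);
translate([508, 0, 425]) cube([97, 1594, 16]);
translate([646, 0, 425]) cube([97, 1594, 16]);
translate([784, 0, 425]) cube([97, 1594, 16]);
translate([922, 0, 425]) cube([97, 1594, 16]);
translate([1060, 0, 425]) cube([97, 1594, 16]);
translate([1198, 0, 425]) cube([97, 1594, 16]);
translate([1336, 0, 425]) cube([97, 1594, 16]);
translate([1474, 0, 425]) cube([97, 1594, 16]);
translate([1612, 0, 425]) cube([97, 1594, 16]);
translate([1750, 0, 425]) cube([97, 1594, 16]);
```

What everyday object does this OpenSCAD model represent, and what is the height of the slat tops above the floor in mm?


A bed frame. The slat-top height is 441 mm.

Four posts, four rails, and a row of slats — a bed frame. Slats sit on the rails at z = 232 + 193 = 425; with slat thickness 16, the top is 441 mm.


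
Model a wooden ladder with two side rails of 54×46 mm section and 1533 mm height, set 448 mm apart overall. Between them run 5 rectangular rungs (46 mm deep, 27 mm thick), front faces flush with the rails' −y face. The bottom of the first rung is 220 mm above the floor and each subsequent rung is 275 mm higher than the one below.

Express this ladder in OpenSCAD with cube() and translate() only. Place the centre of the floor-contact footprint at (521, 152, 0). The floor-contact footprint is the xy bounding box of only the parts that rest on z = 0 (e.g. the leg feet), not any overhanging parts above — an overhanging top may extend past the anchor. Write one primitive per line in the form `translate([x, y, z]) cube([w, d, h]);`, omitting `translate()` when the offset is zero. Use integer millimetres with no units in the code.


translate([297, 129, 0]) cube([54, 46, 1533]);
translate([691, 129, 0]) cube([54, 46, 1533]);
translate([351, 129, 220]) cube([340, 46, 27]);
translate([351, 129, 495]) cube([340, 46, 27]);
translate([351, 129, 770]) cube([340, 46, 27]);
translate([351, 129, 1045]) cube([340, 46, 27]);
translate([351, 129, 1320]) cube([340, 46, 27]);


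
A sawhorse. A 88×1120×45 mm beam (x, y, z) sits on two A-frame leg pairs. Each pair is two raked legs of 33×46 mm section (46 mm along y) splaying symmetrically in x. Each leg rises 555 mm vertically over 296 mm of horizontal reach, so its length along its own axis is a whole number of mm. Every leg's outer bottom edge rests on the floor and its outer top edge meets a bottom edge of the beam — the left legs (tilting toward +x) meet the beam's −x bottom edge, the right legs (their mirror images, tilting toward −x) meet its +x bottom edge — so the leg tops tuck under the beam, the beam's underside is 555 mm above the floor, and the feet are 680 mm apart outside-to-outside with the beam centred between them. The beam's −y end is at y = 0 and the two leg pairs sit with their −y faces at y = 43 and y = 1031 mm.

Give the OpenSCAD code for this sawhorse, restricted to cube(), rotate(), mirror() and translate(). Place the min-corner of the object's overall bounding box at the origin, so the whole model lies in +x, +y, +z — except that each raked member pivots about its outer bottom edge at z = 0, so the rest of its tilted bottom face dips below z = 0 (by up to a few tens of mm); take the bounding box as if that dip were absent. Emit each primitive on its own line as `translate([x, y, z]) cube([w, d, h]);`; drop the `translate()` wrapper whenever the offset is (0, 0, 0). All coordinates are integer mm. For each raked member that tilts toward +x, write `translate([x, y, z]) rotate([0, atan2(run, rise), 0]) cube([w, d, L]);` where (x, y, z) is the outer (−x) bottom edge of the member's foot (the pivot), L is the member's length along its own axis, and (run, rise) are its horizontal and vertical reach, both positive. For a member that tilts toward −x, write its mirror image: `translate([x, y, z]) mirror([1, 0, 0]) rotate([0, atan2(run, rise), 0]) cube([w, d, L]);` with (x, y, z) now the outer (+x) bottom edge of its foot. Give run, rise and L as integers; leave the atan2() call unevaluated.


// leg length = √(296² + 555²) = 629
// right-leg outer foot x = 2·296 + 88 = 680
// beam min-corner = (296, 0, 555)
translate([296, 0, 555]) cube([88, 1120, 45]);
translate([0, 43, 0]) rotate([0, atan2(296, 555), 0]) cube([33, 46, 629]);
translate([680, 43, 0]) mirror([1, 0, 0]) rotate([0, atan2(296, 555), 0]) cube([33, 46, 629]);
translate([0, 1031, 0]) rotate([0, atan2(296, 555), 0]) cube([33, 46, 629]);
translate([680, 1031, 0]) mirror([1, 0, 0]) rotate([0, atan2(296, 555), 0]) cube([33, 46, 629]);


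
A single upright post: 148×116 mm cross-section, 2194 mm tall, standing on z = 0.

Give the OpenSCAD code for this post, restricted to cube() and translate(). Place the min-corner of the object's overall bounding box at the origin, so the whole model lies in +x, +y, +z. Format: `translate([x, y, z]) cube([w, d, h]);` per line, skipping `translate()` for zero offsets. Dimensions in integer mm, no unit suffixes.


cube([148, 116, 2194]);


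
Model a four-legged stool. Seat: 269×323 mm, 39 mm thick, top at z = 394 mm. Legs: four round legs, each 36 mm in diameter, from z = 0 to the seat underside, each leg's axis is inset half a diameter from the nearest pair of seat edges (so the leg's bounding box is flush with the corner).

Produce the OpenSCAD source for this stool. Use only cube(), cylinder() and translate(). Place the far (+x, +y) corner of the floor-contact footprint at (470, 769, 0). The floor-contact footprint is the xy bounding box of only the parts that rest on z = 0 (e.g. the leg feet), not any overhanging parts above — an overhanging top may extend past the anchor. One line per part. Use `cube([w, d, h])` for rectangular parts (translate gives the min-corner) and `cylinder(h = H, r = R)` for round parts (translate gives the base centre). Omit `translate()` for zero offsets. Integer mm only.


translate([201, 446, 355]) cube([269, 323, 39]);
translate([219, 464, 0]) cylinder(h = 355, r = 18);
translate([452, 464, 0]) cylinder(h = 355, r = 18);
translate([219, 751, 0]) cylinder(h = 355, r = 18);
translate([452, 751, 0]) cylinder(h = 355, r = 18);


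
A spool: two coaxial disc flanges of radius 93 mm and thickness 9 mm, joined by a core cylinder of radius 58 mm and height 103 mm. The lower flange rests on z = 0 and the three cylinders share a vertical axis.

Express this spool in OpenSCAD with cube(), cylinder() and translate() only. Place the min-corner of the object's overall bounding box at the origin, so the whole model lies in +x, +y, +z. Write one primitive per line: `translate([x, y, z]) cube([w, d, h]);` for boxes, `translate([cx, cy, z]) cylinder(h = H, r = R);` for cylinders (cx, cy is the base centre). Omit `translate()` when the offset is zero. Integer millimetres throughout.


translate([93, 93, 0]) cylinder(h = 9, r = 93);
translate([93, 93, 9]) cylinder(h = 103, r = 58);
translate([93, 93, 112]) cylinder(h = 9, r = 93);


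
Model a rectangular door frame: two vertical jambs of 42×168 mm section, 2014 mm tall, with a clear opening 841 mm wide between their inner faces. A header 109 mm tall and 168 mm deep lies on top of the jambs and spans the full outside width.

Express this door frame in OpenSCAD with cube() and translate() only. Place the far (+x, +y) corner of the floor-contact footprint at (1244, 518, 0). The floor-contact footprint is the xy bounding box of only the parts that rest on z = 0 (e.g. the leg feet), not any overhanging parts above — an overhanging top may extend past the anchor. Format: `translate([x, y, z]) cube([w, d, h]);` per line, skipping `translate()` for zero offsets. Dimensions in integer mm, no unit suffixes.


translate([319, 350, 0]) cube([42, 168, 2014]);
translate([1202, 350, 0]) cube([42, 168, 2014]);
translate([319, 350, 2014]) cube([925, 168, 109]);


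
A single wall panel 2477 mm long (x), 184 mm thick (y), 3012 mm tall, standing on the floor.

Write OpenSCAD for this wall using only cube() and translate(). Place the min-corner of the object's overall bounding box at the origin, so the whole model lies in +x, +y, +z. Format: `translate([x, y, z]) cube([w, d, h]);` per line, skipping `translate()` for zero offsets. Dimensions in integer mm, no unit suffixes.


cube([2477, 184, 3012]);


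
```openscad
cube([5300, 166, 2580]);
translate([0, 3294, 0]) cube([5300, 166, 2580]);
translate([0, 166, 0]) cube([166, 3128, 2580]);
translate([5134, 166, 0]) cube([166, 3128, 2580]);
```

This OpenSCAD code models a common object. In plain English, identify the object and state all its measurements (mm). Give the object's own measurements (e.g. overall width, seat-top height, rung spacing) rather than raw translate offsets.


The wall frame of a small rectangular building: four walls, each 2580 mm tall and 166 mm thick, enclosing a footprint 5300 mm (x) by 3460 mm (y) outside-to-outside, with no floor or roof. The front and back walls (the −y and +y sides) span the full width; the two side walls fit between them.


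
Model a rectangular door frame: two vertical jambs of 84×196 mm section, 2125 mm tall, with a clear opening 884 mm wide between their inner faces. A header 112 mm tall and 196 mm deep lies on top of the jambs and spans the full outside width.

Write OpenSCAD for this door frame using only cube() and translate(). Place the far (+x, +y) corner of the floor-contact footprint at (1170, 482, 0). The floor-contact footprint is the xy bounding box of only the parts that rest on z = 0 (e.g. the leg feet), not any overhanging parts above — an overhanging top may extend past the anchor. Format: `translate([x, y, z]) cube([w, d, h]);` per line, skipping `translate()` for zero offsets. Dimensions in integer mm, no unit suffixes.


translate([118, 286, 0]) cube([84, 196, 2125]);
translate([1086, 286, 0]) cube([84, 196, 2125]);
translate([118, 286, 2125]) cube([1052, 196, 112]);


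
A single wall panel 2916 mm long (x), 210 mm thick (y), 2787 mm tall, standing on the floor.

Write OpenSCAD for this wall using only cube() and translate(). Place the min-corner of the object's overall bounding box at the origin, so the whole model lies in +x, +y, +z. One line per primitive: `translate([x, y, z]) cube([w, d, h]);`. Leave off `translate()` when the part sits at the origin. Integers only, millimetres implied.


cube([2916, 210, 2787]);


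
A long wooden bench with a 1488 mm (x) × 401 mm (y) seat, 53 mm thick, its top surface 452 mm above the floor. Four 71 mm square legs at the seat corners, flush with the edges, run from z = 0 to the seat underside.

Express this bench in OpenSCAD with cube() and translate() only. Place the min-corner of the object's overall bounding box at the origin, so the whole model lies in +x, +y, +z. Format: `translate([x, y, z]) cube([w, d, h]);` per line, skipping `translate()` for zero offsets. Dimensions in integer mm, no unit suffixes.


// leg_h = 452 − 53 = 399
translate([0, 0, 399]) cube([1488, 401, 53]);
cube([71, 71, 399]);
translate([0, 330, 0]) cube([71, 71, 399]);
translate([1417, 0, 0]) cube([71, 71, 399]);
translate([1417, 330, 0]) cube([71, 71, 399]);


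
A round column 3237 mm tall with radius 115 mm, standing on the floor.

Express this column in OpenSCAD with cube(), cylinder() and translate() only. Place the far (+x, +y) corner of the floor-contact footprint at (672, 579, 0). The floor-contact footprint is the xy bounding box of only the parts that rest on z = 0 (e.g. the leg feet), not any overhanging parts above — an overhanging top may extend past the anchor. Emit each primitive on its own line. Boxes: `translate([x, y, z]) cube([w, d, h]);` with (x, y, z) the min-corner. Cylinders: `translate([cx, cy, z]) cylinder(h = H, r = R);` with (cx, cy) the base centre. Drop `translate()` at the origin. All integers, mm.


translate([557, 464, 0]) cylinder(h = 3237, r = 115);
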